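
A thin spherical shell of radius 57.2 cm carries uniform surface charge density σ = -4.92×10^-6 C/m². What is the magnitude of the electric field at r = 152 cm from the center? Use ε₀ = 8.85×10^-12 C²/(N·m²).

Use a concentric Gaussian sphere at r = 152 cm (r > 57.2 cm).
The entire shell is enclosed: Q_enc = σ·4πR² = (-4.92×10^-6)·4π·(0.572)² = -2.023e-5 C.
Since E is radial and uniform over the Gaussian sphere, Φ = E·4πr² = Q_enc/ε₀.
E = |Q_enc|/(4πε₀r²) = (2.023e-5)/(4π·8.85×10^-12·(1.52)²) = 7.87×10^4 N/C.

E = 7.87×10^4 V/m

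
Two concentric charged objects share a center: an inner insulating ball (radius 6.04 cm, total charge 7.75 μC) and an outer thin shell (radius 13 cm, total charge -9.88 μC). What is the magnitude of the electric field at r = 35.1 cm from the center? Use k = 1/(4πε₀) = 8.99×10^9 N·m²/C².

Symmetry ⇒ E = E(r) r̂. Gaussian sphere of radius r = 35.1 cm (r > 13 cm, enclosing both).
Q_enc = (7.75 μC) + (-9.88 μC) = -2.13×10^-6 C.
By Gauss's law, ∮E·dA = E·4πr² = Q_enc/ε₀.
E = k|Q_enc|/r² = (8.99×10^9)(2.13e-6)/(0.351)² = 1.55×10^5 N/C.

E ≈ 1.55×10^5 N/C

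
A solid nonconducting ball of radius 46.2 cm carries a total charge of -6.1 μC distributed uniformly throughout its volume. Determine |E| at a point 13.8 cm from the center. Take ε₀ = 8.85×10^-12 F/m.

Use a concentric Gaussian sphere at r = 13.8 cm (r < R).
For a uniform sphere the enclosed fraction is (r/R)³, so Q_enc = (-6.1 μC)(0.138/0.462)³ = -1.626×10^-7 C.
Gauss's law: E·4πr² = Q_enc/ε₀.
E = |Q_enc|/(4πε₀r²) = (1.626×10^-7)/(4π·8.85×10^-12·(0.138)²) = 7.68×10^4 N/C.

E ≈ 7.68×10^4 N/C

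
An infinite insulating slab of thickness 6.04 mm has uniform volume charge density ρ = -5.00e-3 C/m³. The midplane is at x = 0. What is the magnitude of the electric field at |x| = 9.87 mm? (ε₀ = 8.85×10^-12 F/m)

1.71e6 V/m

The point |x| = 9.87 mm lies outside the slab (half-thickness 0.00302 m). A symmetric pillbox spanning the full slab encloses Q_enc = ρ·d·A.
Flux = 2EA ⇒ E = |ρ|d/(2ε₀), independent of distance outside.
E = (5.00×10^-3)(0.00604)/(2·8.85×10^-12) = 1.71e6 N/C.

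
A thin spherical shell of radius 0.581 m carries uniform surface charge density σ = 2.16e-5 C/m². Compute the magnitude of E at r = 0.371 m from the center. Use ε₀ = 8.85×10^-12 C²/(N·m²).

By spherical symmetry E is radial; choose a Gaussian sphere of radius r = 0.371 m (inside the shell, r < 0.581 m).
No charge lies within this surface, so Q_enc = 0 and Gauss's law gives E·4πr² = 0 ⇒ E = 0.

|E| = 0 N/C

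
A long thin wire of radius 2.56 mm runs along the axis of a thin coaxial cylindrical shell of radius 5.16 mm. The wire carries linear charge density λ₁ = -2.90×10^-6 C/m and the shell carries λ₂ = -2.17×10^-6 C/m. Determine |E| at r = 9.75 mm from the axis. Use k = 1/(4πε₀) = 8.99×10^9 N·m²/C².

|E| ≈ 9.35×10^6 N/C

Coaxial Gaussian cylinder, radius r = 9.75 mm, length L (r > 5.16 mm, enclosing both).
λ_enc = λ₁ + λ₂ = (-2.90×10^-6) + (-2.17×10^-6) = -5.07e-6 C/m.
Gauss's law: E·2πrL = λ_enc L/ε₀.
E = 2k|λ_enc|/r = 2(8.99×10^9)(5.07e-6)/(0.00975) = 9.35×10^6 N/C.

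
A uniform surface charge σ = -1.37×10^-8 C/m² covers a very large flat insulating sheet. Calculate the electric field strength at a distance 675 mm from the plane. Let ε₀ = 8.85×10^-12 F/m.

The symmetry is planar: E is normal to the sheet and the same magnitude on both sides. Take a pillbox straddling the sheet with end-cap area A.
Only the two end caps contribute flux: Φ = 2EA. With Q_enc = σA, Gauss's law gives E = |σ|/(2ε₀).
E = |σ|/(2ε₀) = (1.37e-8)/(2·8.85×10^-12) = 774 N/C.

|E| = 774 N/C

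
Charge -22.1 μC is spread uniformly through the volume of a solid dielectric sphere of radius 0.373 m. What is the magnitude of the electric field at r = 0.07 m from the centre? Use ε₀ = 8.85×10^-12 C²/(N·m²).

By spherical symmetry E is radial; choose a Gaussian sphere of radius r = 0.07 m (r < R).
For a uniform sphere the enclosed fraction is (r/R)³, so Q_enc = (-22.1 μC)(0.07/0.373)³ = -1.461e-7 C.
Applying ∮E·dA = Q_enc/ε₀ with Φ = E(4πr²):
E = |Q_enc|/(4πε₀r²) = (1.461e-7)/(4π·8.85×10^-12·(0.07)²) = 2.68×10^5 N/C.

|E| ≈ 2.68e5 V/m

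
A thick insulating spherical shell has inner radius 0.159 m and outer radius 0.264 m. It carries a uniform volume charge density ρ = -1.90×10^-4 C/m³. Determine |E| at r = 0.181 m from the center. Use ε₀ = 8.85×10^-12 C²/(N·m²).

By spherical symmetry E is radial; choose a Gaussian sphere of radius r = 0.181 m (within the shell material, 0.159 m < r < 0.264 m).
Only the shell between 0.159 m and r is enclosed: Q_enc = ρ·(4π/3)(r³ − a³) = (-1.90e-4)·(4π/3)·((0.181)³ − (0.159)³) = -1.52e-6 C.
Gauss's law: E·4πr² = Q_enc/ε₀.
E = |Q_enc|/(4πε₀r²) = (1.52×10^-6)/(4π·8.85×10^-12·(0.181)²) = 4.17e5 N/C.

E ≈ 4.17e5 N/C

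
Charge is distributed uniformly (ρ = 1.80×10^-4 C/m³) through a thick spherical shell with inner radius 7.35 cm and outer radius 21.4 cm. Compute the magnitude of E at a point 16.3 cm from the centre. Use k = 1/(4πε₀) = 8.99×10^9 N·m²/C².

Use a concentric Gaussian sphere at r = 16.3 cm (within the shell material, 7.35 cm < r < 21.4 cm).
Only the shell between 7.35 cm and r is enclosed: Q_enc = ρ·(4π/3)(r³ − a³) = (1.80×10^-4)·(4π/3)·((0.163)³ − (0.0735)³) = 2.966e-6 C.
Since E is radial and uniform over the Gaussian sphere, Φ = E·4πr² = Q_enc/ε₀.
E = k|Q_enc|/r² = (8.99×10^9)(2.966e-6)/(0.163)² = 1.00×10^6 N/C.

|E| = 1.00×10^6 V/m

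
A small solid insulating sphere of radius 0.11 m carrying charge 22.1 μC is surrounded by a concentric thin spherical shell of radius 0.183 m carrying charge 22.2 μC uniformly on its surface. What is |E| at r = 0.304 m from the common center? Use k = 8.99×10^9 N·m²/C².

E = 4.31×10^6 N/C

By spherical symmetry E is radial; choose a Gaussian sphere of radius r = 0.304 m (r > 0.183 m, enclosing both).
Q_enc = (22.1 μC) + (22.2 μC) = 4.43e-5 C.
Applying ∮E·dA = Q_enc/ε₀ with Φ = E(4πr²):
E = k|Q_enc|/r² = (8.99×10^9)(4.43e-5)/(0.304)² = 4.31e6 N/C.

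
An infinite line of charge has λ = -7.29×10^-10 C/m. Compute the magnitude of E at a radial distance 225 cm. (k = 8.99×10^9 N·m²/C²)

Coaxial Gaussian cylinder, radius r = 225 cm, length L.
Q_enc = λL, so λ_enc = -7.29×10^-10 C/m.
Applying ∮E·dA = Q_enc/ε₀ with the end caps contributing no flux:
E = 2k|λ_enc|/r = 2(8.99×10^9)(7.29×10^-10)/(2.25) = 5.83 N/C.

5.83 N/C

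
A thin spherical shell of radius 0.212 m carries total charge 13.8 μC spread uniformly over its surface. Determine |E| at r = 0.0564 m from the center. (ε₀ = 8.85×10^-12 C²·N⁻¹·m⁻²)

E = 0 (no enclosed charge)

By spherical symmetry E is radial; choose a Gaussian sphere of radius r = 0.0564 m (inside the shell, r < 0.212 m).
All the charge is outside the Gaussian surface: Q_enc = 0, hence E = 0 everywhere inside the shell.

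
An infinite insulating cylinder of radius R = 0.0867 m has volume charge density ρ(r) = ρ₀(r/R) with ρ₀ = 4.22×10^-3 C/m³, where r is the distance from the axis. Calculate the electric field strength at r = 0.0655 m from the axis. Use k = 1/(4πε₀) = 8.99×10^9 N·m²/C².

Choose a coaxial cylinder of radius r = 0.0655 m (arbitrary length L) as the Gaussian surface (r < R).
λ_enc = ∫₀^r ρ(r')·2πr' dr' = (2πρ₀/R)·r^3/3 = 2.865×10^-5 C/m.
Applying ∮E·dA = Q_enc/ε₀ with the end caps contributing no flux:
E = 2k|λ_enc|/r = 2(8.99×10^9)(2.865e-5)/(0.0655) = 7.86×10^6 N/C.

|E| ≈ 7.86×10^6 V/m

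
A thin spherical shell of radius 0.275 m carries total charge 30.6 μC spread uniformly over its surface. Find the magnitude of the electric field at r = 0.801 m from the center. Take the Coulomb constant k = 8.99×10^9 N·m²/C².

By spherical symmetry E is radial; choose a Gaussian sphere of radius r = 0.801 m (r > 0.275 m).
The entire shell is enclosed: Q_enc = 3.06×10^-5 C.
Since E is radial and uniform over the Gaussian sphere, Φ = E·4πr² = Q_enc/ε₀.
E = k|Q_enc|/r² = (8.99×10^9)(3.06×10^-5)/(0.801)² = 4.29×10^5 N/C.

|E| ≈ 4.29×10^5 V/m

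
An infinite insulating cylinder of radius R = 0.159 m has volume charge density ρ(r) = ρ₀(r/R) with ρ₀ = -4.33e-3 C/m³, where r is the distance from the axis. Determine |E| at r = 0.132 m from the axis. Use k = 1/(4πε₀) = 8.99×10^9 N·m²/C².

Coaxial Gaussian cylinder, radius r = 0.132 m, length L (r < R).
λ_enc = ∫₀^r ρ(r')·2πr' dr' = (2πρ₀/R)·r^3/3 = -1.312×10^-4 C/m.
Since E is radial and uniform over the curved surface, Φ = E·2πrL = Q_enc/ε₀ = λ_enc L/ε₀.
E = 2k|λ_enc|/r = 2(8.99×10^9)(1.312e-4)/(0.132) = 1.79e7 N/C.

|E| ≈ 1.79×10^7 V/m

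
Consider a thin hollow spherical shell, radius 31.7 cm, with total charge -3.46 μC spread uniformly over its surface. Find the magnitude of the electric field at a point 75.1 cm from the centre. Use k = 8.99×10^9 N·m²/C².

Take a concentric spherical Gaussian surface of radius r = 75.1 cm (r > 31.7 cm).
The entire shell is enclosed: Q_enc = -3.46e-6 C.
Applying ∮E·dA = Q_enc/ε₀ with Φ = E(4πr²):
E = k|Q_enc|/r² = (8.99×10^9)(3.46×10^-6)/(0.751)² = 5.52×10^4 N/C.

E ≈ 5.52×10^4 N/C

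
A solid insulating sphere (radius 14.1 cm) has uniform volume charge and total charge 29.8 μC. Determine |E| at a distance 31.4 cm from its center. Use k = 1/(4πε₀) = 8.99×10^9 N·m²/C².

2.72e6 N/C

Take a concentric spherical Gaussian surface of radius r = 31.4 cm (r > R, so the entire charge is enclosed).
Q_enc = 29.8 μC = 2.98e-5 C.
Since E is radial and uniform over the Gaussian sphere, Φ = E·4πr² = Q_enc/ε₀.
E = k|Q_enc|/r² = (8.99×10^9)(2.98e-5)/(0.314)² = 2.72e6 N/C.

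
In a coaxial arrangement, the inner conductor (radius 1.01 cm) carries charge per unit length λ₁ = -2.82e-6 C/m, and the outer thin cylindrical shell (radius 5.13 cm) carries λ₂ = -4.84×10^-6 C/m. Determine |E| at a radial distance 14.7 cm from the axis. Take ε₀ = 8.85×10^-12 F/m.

|E| ≈ 9.37×10^5 V/m

Choose a coaxial cylinder of radius r = 14.7 cm (arbitrary length L) as the Gaussian surface (r > 5.13 cm, enclosing both).
λ_enc = λ₁ + λ₂ = (-2.82×10^-6) + (-4.84×10^-6) = -7.66e-6 C/m.
By Gauss's law (flux through the curved wall only), E·2πrL = λ_enc L/ε₀.
E = |λ_enc|/(2πε₀r) = (7.66×10^-6)/(2π·8.85×10^-12·0.147) = 9.37×10^5 N/C.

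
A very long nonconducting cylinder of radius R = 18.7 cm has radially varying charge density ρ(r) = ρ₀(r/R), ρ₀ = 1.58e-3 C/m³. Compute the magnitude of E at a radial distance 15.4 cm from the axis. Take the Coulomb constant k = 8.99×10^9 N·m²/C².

7.55e6 N/C

By cylindrical symmetry E is radial; use a coaxial Gaussian cylinder of radius 15.4 cm and length L (r < R).
Integrating ρ over the cross-section to radius r: λ_enc = (2πρ₀/R) ∫₀^r r'^2 dr' = 2πρ₀ r^3/(3·R) = 6.463×10^-5 C/m.
Since E is radial and uniform over the curved surface, Φ = E·2πrL = Q_enc/ε₀ = λ_enc L/ε₀.
E = 2k|λ_enc|/r = 2(8.99×10^9)(6.463×10^-5)/(0.154) = 7.55e6 N/C.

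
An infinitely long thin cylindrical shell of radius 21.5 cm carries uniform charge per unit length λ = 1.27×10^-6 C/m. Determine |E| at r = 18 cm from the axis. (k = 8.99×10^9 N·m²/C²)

Coaxial Gaussian cylinder, radius r = 18 cm, length L (r < 21.5 cm, inside the shell).
All the surface charge lies outside this cylinder: Q_enc = 0, hence E = 0.

E = 0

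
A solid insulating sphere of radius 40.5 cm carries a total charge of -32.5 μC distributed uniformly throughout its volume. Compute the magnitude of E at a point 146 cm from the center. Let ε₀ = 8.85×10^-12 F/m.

|E| = 1.37e5 N/C

Symmetry ⇒ E = E(r) r̂. Gaussian sphere of radius r = 146 cm (r > R, so the entire charge is enclosed).
Q_enc = -32.5 μC = -3.25e-5 C.
Gauss's law: E·4πr² = Q_enc/ε₀.
E = |Q_enc|/(4πε₀r²) = (3.25×10^-5)/(4π·8.85×10^-12·(1.46)²) = 1.37e5 N/C.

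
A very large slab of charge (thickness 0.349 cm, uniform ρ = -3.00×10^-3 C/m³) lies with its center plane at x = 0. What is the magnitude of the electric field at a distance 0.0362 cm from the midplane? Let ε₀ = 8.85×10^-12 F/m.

By symmetry E is perpendicular to the slab. A Gaussian pillbox from −0.0362 cm to +0.0362 cm (face area A) lies entirely within the slab.
Q_enc = ρ·(2x)·A and flux = 2EA, so 2EA = 2ρxA/ε₀ ⇒ E = |ρ|x/ε₀.
E = (3.00×10^-3)(0.000362)/(8.85×10^-12) = 1.23×10^5 N/C.

|E| ≈ 1.23e5 N/C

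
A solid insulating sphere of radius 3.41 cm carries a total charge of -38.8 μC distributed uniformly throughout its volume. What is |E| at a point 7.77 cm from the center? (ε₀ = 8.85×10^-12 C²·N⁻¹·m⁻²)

Use a concentric Gaussian sphere at r = 7.77 cm (r > R, so the entire charge is enclosed).
Q_enc = -38.8 μC = -3.88e-5 C.
Gauss's law: E·4πr² = Q_enc/ε₀.
E = |Q_enc|/(4πε₀r²) = (3.88×10^-5)/(4π·8.85×10^-12·(0.0777)²) = 5.78×10^7 N/C.

|E| ≈ 5.78×10^7 V/m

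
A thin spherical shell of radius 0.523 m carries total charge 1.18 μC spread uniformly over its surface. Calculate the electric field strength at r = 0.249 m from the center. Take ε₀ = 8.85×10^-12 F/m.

E = 0

Symmetry ⇒ E = E(r) r̂. Gaussian sphere of radius r = 0.249 m (inside the shell, r < 0.523 m).
No charge lies within this surface, so Q_enc = 0 and Gauss's law gives E·4πr² = 0 ⇒ E = 0.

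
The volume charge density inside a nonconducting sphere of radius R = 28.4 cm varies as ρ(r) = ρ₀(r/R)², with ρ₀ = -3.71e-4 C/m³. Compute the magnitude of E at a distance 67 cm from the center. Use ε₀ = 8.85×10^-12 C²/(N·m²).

4.28×10^5 N/C

Use a concentric Gaussian sphere at r = 67 cm (r > R, all charge enclosed).
Q_enc = 4π ∫₀^R ρ₀(r'/R)^2 r'² dr' = 4πρ₀R³/5 = -2.136×10^-5 C.
Since E is radial and uniform over the Gaussian sphere, Φ = E·4πr² = Q_enc/ε₀.
E = |Q_enc|/(4πε₀r²) = (2.136e-5)/(4π·8.85×10^-12·(0.67)²) = 4.28×10^5 N/C.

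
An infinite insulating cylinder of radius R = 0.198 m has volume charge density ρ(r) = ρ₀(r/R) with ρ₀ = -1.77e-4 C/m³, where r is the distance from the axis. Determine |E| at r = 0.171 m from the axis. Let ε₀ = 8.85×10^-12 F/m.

9.85e5 V/m

Coaxial Gaussian cylinder, radius r = 0.171 m, length L (r < R).
λ_enc = ∫₀^r ρ(r')·2πr' dr' = (2πρ₀/R)·r^3/3 = -9.362×10^-6 C/m.
Gauss's law: E·2πrL = λ_enc L/ε₀.
E = |λ_enc|/(2πε₀r) = (9.362×10^-6)/(2π·8.85×10^-12·0.171) = 9.85×10^5 N/C.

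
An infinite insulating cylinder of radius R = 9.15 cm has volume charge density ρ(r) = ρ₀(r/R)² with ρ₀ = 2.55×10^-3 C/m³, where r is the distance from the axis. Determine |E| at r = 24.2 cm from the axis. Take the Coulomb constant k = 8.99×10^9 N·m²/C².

By cylindrical symmetry E is radial; use a coaxial Gaussian cylinder of radius 24.2 cm and length L (r > R, full charge per length enclosed).
λ_enc = 2π ∫₀^R ρ₀(r'/R)^2 r' dr' = 2πρ₀R²/4 = 3.354e-5 C/m.
Applying ∮E·dA = Q_enc/ε₀ with the end caps contributing no flux:
E = 2k|λ_enc|/r = 2(8.99×10^9)(3.354×10^-5)/(0.242) = 2.49×10^6 N/C.

|E| = 2.49×10^6 N/C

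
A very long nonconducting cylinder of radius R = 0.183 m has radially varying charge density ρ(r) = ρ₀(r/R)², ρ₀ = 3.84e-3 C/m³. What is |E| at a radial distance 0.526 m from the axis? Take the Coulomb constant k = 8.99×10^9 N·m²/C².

Coaxial Gaussian cylinder, radius r = 0.526 m, length L (r > R, full charge per length enclosed).
λ_enc = 2π ∫₀^R ρ₀(r'/R)^2 r' dr' = 2πρ₀R²/4 = 2.02e-4 C/m.
Since E is radial and uniform over the curved surface, Φ = E·2πrL = Q_enc/ε₀ = λ_enc L/ε₀.
E = 2k|λ_enc|/r = 2(8.99×10^9)(2.02×10^-4)/(0.526) = 6.90×10^6 N/C.

E ≈ 6.90×10^6 N/C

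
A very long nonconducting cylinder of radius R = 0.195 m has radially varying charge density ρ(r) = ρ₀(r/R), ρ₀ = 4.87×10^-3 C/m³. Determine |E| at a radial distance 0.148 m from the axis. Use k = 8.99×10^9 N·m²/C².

E ≈ 2.06e7 N/C

By cylindrical symmetry E is radial; use a coaxial Gaussian cylinder of radius 0.148 m and length L (r < R).
λ_enc = ∫₀^r ρ(r')·2πr' dr' = (2πρ₀/R)·r^3/3 = 1.696×10^-4 C/m.
Applying ∮E·dA = Q_enc/ε₀ with the end caps contributing no flux:
E = 2k|λ_enc|/r = 2(8.99×10^9)(1.696×10^-4)/(0.148) = 2.06e7 N/C.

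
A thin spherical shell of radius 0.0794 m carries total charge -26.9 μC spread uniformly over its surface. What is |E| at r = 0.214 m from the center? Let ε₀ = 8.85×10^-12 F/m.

E ≈ 5.28×10^6 V/m

By spherical symmetry E is radial; choose a Gaussian sphere of radius r = 0.214 m (r > 0.0794 m).
The entire shell is enclosed: Q_enc = -2.69×10^-5 C.
Applying ∮E·dA = Q_enc/ε₀ with Φ = E(4πr²):
E = |Q_enc|/(4πε₀r²) = (2.69×10^-5)/(4π·8.85×10^-12·(0.214)²) = 5.28e6 N/C.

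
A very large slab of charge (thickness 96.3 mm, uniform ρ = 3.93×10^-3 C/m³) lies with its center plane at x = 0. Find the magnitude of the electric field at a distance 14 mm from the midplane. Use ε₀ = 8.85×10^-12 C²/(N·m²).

|E| = 6.22×10^6 N/C

By symmetry E is perpendicular to the slab. A Gaussian pillbox from −14 mm to +14 mm (face area A) lies entirely within the slab.
Q_enc = ρ·(2x)·A and flux = 2EA, so 2EA = 2ρxA/ε₀ ⇒ E = |ρ|x/ε₀.
E = (3.93×10^-3)(0.014)/(8.85×10^-12) = 6.22e6 N/C.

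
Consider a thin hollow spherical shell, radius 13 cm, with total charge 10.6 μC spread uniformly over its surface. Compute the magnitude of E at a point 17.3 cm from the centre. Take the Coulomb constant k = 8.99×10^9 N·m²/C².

Take a concentric spherical Gaussian surface of radius r = 17.3 cm (r > 13 cm).
The entire shell is enclosed: Q_enc = 1.06e-5 C.
By Gauss's law, ∮E·dA = E·4πr² = Q_enc/ε₀.
E = k|Q_enc|/r² = (8.99×10^9)(1.06×10^-5)/(0.173)² = 3.18×10^6 N/C.

3.18×10^6 N/C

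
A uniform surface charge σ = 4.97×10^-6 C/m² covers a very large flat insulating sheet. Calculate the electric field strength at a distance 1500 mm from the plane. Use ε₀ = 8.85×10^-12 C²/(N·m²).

The symmetry is planar: E is normal to the sheet and the same magnitude on both sides. Take a pillbox straddling the sheet with end-cap area A.
Flux Φ = 2EA and Q_enc = σA, so 2EA = σA/ε₀ ⇒ E = |σ|/(2ε₀), independent of distance.
E = |σ|/(2ε₀) = (4.97e-6)/(2·8.85×10^-12) = 2.81e5 N/C.

E ≈ 2.81×10^5 N/C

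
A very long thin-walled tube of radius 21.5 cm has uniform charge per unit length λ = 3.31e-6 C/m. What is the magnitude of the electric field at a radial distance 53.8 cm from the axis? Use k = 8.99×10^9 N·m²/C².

|E| = 1.11e5 V/m

Take a coaxial cylindrical Gaussian surface of radius r = 53.8 cm and length L (r > 21.5 cm).
The full line charge is enclosed: λ_enc = 3.31×10^-6 C/m.
By Gauss's law (flux through the curved wall only), E·2πrL = λ_enc L/ε₀.
E = 2k|λ_enc|/r = 2(8.99×10^9)(3.31×10^-6)/(0.538) = 1.11×10^5 N/C.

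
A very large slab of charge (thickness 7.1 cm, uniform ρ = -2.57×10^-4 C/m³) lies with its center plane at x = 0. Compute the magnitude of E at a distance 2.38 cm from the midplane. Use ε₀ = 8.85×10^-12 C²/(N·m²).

By symmetry E is perpendicular to the slab. A Gaussian pillbox from −2.38 cm to +2.38 cm (face area A) lies entirely within the slab.
Q_enc = ρ·(2x)·A and flux = 2EA, so 2EA = 2ρxA/ε₀ ⇒ E = |ρ|x/ε₀.
E = (2.57×10^-4)(0.0238)/(8.85×10^-12) = 6.91e5 N/C.

|E| = 6.91e5 N/C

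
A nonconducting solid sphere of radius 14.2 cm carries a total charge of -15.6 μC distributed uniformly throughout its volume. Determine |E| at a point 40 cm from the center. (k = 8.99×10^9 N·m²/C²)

Take a concentric spherical Gaussian surface of radius r = 40 cm (r > R, so the entire charge is enclosed).
Q_enc = -15.6 μC = -1.56e-5 C.
Applying ∮E·dA = Q_enc/ε₀ with Φ = E(4πr²):
E = k|Q_enc|/r² = (8.99×10^9)(1.56×10^-5)/(0.4)² = 8.77×10^5 N/C.

8.77×10^5 N/C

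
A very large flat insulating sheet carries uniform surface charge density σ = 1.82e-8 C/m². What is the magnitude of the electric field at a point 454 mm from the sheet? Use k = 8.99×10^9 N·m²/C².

Choose a cylindrical pillbox piercing the sheet, end faces (area A) parallel to it.
Only the two end caps contribute flux: Φ = 2EA. With Q_enc = σA, Gauss's law gives E = |σ|/(2ε₀).
E = 2πk|σ| = 2π(8.99×10^9)(1.82×10^-8) = 1.03×10^3 N/C.

|E| ≈ 1.03e3 V/m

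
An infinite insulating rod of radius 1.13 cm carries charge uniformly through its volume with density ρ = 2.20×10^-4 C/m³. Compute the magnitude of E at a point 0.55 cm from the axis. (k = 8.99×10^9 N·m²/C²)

E = 6.83×10^4 N/C

Choose a coaxial cylinder of radius r = 0.55 cm (arbitrary length L) as the Gaussian surface (r < R).
Enclosed charge per unit length: λ_enc = ρ·πr² = (2.20×10^-4)π(0.0055)² = 2.091e-8 C/m.
Gauss's law: E·2πrL = λ_enc L/ε₀.
E = 2k|λ_enc|/r = 2(8.99×10^9)(2.091e-8)/(0.0055) = 6.83×10^4 N/C.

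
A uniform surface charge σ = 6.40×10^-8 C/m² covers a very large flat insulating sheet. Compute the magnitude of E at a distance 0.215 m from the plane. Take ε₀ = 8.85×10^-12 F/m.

The symmetry is planar: E is normal to the sheet and the same magnitude on both sides. Take a pillbox straddling the sheet with end-cap area A.
Only the two end caps contribute flux: Φ = 2EA. With Q_enc = σA, Gauss's law gives E = |σ|/(2ε₀).
E = |σ|/(2ε₀) = (6.40e-8)/(2·8.85×10^-12) = 3.62e3 N/C.

E = 3.62×10^3 N/C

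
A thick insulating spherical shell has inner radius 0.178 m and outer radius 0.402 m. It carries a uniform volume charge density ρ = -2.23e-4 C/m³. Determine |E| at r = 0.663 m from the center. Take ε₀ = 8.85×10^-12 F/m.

Symmetry ⇒ E = E(r) r̂. Gaussian sphere of radius r = 0.663 m (r > 0.402 m, enclosing the whole shell).
Q_enc = ρ·(4π/3)(b³ − a³) = (-2.23×10^-4)·(4π/3)·((0.402)³ − (0.178)³) = -5.542e-5 C.
Since E is radial and uniform over the Gaussian sphere, Φ = E·4πr² = Q_enc/ε₀.
E = |Q_enc|/(4πε₀r²) = (5.542e-5)/(4π·8.85×10^-12·(0.663)²) = 1.13×10^6 N/C.

|E| = 1.13e6 N/C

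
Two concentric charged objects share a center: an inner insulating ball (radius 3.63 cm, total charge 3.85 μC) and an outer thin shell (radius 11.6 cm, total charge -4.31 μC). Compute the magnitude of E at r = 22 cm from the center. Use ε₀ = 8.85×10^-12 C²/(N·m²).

By spherical symmetry E is radial; choose a Gaussian sphere of radius r = 22 cm (r > 11.6 cm, enclosing both).
Q_enc = (3.85 μC) + (-4.31 μC) = -4.60×10^-7 C.
Since E is radial and uniform over the Gaussian sphere, Φ = E·4πr² = Q_enc/ε₀.
E = |Q_enc|/(4πε₀r²) = (4.60e-7)/(4π·8.85×10^-12·(0.22)²) = 8.55×10^4 N/C.

E = 8.55e4 N/C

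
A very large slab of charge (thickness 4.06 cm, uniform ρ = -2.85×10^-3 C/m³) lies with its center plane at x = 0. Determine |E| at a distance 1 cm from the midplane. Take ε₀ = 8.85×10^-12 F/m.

E = 3.22e6 N/C

By symmetry E is perpendicular to the slab. A Gaussian pillbox from −1 cm to +1 cm (face area A) lies entirely within the slab.
Q_enc = ρ·(2x)·A and flux = 2EA, so 2EA = 2ρxA/ε₀ ⇒ E = |ρ|x/ε₀.
E = (2.85×10^-3)(0.01)/(8.85×10^-12) = 3.22e6 N/C.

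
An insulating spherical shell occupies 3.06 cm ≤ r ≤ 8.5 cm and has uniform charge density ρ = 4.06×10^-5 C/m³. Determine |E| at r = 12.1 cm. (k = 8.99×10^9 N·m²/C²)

By spherical symmetry E is radial; choose a Gaussian sphere of radius r = 12.1 cm (r > 8.5 cm, enclosing the whole shell).
Q_enc = ρ·(4π/3)(b³ − a³) = (4.06e-5)·(4π/3)·((0.085)³ − (0.0306)³) = 9.957×10^-8 C.
By Gauss's law, ∮E·dA = E·4πr² = Q_enc/ε₀.
E = k|Q_enc|/r² = (8.99×10^9)(9.957e-8)/(0.121)² = 6.11e4 N/C.

|E| ≈ 6.11×10^4 N/C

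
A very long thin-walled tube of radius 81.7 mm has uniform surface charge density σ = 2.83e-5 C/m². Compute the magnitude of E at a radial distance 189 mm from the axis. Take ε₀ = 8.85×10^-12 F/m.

E = 1.38×10^6 V/m

By cylindrical symmetry E is radial; use a coaxial Gaussian cylinder of radius 189 mm and length L (r > 81.7 mm).
The whole shell is enclosed: λ_enc = σ·2πR = (2.83×10^-5)·2π·(0.0817) = 1.453e-5 C/m.
Applying ∮E·dA = Q_enc/ε₀ with the end caps contributing no flux:
E = |λ_enc|/(2πε₀r) = (1.453e-5)/(2π·8.85×10^-12·0.189) = 1.38e6 N/C.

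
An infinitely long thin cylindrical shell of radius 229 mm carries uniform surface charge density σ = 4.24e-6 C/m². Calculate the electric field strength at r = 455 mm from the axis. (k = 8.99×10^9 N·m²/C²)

E ≈ 2.41×10^5 N/C

Take a coaxial cylindrical Gaussian surface of radius r = 455 mm and length L (r > 229 mm).
The whole shell is enclosed: λ_enc = σ·2πR = (4.24×10^-6)·2π·(0.229) = 6.101×10^-6 C/m.
Gauss's law: E·2πrL = λ_enc L/ε₀.
E = 2k|λ_enc|/r = 2(8.99×10^9)(6.101e-6)/(0.455) = 2.41×10^5 N/C.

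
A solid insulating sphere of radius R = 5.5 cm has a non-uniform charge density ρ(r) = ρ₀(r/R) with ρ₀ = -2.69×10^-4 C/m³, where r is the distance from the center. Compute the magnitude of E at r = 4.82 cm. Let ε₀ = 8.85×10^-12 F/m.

Symmetry ⇒ E = E(r) r̂. Gaussian sphere of radius r = 4.82 cm (r < R).
Q_enc = ∫₀^r ρ(r')·4πr'² dr' = (4πρ₀/R) ∫₀^r r'^3 dr' = 4πρ₀ r^4/(4·R) = -8.293×10^-8 C.
Since E is radial and uniform over the Gaussian sphere, Φ = E·4πr² = Q_enc/ε₀.
E = |Q_enc|/(4πε₀r²) = (8.293×10^-8)/(4π·8.85×10^-12·(0.0482)²) = 3.21×10^5 N/C.

|E| ≈ 3.21×10^5 N/C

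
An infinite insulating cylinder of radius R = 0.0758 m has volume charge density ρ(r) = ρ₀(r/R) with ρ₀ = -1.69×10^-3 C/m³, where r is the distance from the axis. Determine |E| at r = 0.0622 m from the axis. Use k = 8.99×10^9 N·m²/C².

|E| ≈ 3.25×10^6 V/m

Take a coaxial cylindrical Gaussian surface of radius r = 0.0622 m and length L (r < R).
Integrating ρ over the cross-section to radius r: λ_enc = (2πρ₀/R) ∫₀^r r'^2 dr' = 2πρ₀ r^3/(3·R) = -1.124×10^-5 C/m.
Gauss's law: E·2πrL = λ_enc L/ε₀.
E = 2k|λ_enc|/r = 2(8.99×10^9)(1.124×10^-5)/(0.0622) = 3.25×10^6 N/C.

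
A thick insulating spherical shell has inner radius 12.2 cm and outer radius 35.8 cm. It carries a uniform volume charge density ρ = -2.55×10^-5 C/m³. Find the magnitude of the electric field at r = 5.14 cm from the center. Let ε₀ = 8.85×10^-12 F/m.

E = 0 (no enclosed charge)

Symmetry ⇒ E = E(r) r̂. Gaussian sphere of radius r = 5.14 cm (r < 12.2 cm, inside the empty cavity).
Q_enc = 0 (all charge lies at larger r); Gauss's law gives E = 0.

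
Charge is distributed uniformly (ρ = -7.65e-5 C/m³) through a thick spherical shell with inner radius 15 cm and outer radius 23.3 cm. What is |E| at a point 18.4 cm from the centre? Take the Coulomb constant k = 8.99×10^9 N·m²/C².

Symmetry ⇒ E = E(r) r̂. Gaussian sphere of radius r = 18.4 cm (within the shell material, 15 cm < r < 23.3 cm).
Enclosed charge is the volume from a to r: Q_enc = (4π/3)ρ(r³ − a³) = -9.147×10^-7 C.
Since E is radial and uniform over the Gaussian sphere, Φ = E·4πr² = Q_enc/ε₀.
E = k|Q_enc|/r² = (8.99×10^9)(9.147×10^-7)/(0.184)² = 2.43×10^5 N/C.

|E| = 2.43×10^5 V/m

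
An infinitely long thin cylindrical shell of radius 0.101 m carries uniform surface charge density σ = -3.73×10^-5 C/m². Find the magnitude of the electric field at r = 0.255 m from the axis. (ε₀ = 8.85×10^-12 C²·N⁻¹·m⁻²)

|E| ≈ 1.67×10^6 V/m

Take a coaxial cylindrical Gaussian surface of radius r = 0.255 m and length L (r > 0.101 m).
The whole shell is enclosed: λ_enc = σ·2πR = (-3.73e-5)·2π·(0.101) = -2.367e-5 C/m.
Gauss's law: E·2πrL = λ_enc L/ε₀.
E = |λ_enc|/(2πε₀r) = (2.367e-5)/(2π·8.85×10^-12·0.255) = 1.67×10^6 N/C.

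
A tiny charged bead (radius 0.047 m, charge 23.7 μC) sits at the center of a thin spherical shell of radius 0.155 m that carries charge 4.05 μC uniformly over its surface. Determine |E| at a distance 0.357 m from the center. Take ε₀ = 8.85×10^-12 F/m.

Symmetry ⇒ E = E(r) r̂. Gaussian sphere of radius r = 0.357 m (r > 0.155 m, enclosing both).
Q_enc = (23.7 μC) + (4.05 μC) = 2.775e-5 C.
By Gauss's law, ∮E·dA = E·4πr² = Q_enc/ε₀.
E = |Q_enc|/(4πε₀r²) = (2.775×10^-5)/(4π·8.85×10^-12·(0.357)²) = 1.96e6 N/C.

|E| = 1.96×10^6 V/m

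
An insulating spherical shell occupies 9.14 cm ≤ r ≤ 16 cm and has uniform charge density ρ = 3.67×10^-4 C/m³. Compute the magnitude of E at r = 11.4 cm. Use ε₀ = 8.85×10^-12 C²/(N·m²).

|E| ≈ 7.64×10^5 V/m

Use a concentric Gaussian sphere at r = 11.4 cm (within the shell material, 9.14 cm < r < 16 cm).
Only the shell between 9.14 cm and r is enclosed: Q_enc = ρ·(4π/3)(r³ − a³) = (3.67×10^-4)·(4π/3)·((0.114)³ − (0.0914)³) = 1.104e-6 C.
Applying ∮E·dA = Q_enc/ε₀ with Φ = E(4πr²):
E = |Q_enc|/(4πε₀r²) = (1.104e-6)/(4π·8.85×10^-12·(0.114)²) = 7.64×10^5 N/C.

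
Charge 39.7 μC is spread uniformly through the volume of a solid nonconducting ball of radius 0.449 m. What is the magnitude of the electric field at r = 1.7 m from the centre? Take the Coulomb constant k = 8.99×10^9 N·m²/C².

E = 1.23×10^5 V/m

Take a concentric spherical Gaussian surface of radius r = 1.7 m (r > R, so the entire charge is enclosed).
Q_enc = 39.7 μC = 3.97×10^-5 C.
Gauss's law: E·4πr² = Q_enc/ε₀.
E = k|Q_enc|/r² = (8.99×10^9)(3.97×10^-5)/(1.7)² = 1.23×10^5 N/C.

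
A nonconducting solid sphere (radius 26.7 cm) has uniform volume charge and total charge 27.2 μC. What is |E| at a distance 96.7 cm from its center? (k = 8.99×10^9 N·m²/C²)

2.62e5 N/C

Symmetry ⇒ E = E(r) r̂. Gaussian sphere of radius r = 96.7 cm (r > R, so the entire charge is enclosed).
Q_enc = 27.2 μC = 2.72×10^-5 C.
Gauss's law: E·4πr² = Q_enc/ε₀.
E = k|Q_enc|/r² = (8.99×10^9)(2.72×10^-5)/(0.967)² = 2.62×10^5 N/C.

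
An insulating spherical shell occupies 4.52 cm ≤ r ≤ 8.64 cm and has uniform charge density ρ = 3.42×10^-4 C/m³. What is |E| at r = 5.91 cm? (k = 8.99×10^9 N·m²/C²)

E = 4.21×10^5 N/C

Take a concentric spherical Gaussian surface of radius r = 5.91 cm (within the shell material, 4.52 cm < r < 8.64 cm).
Only the shell between 4.52 cm and r is enclosed: Q_enc = ρ·(4π/3)(r³ − a³) = (3.42×10^-4)·(4π/3)·((0.0591)³ − (0.0452)³) = 1.634×10^-7 C.
Gauss's law: E·4πr² = Q_enc/ε₀.
E = k|Q_enc|/r² = (8.99×10^9)(1.634×10^-7)/(0.0591)² = 4.21×10^5 N/C.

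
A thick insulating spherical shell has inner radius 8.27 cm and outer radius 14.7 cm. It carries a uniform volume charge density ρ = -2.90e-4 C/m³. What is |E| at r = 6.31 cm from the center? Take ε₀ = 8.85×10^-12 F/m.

E = 0 (no enclosed charge)

Symmetry ⇒ E = E(r) r̂. Gaussian sphere of radius r = 6.31 cm (r < 8.27 cm, inside the empty cavity).
No charge is enclosed, so by Gauss's law E·4πr² = 0 ⇒ E = 0.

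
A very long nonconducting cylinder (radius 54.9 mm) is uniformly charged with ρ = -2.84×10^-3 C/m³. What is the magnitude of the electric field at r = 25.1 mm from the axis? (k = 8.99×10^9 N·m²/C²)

4.03e6 V/m

Coaxial Gaussian cylinder, radius r = 25.1 mm, length L (r < R).
Charge inside radius r per length L is ρ·πr²·L, so λ_enc = ρπr² = -5.621×10^-6 C/m.
Since E is radial and uniform over the curved surface, Φ = E·2πrL = Q_enc/ε₀ = λ_enc L/ε₀.
E = 2k|λ_enc|/r = 2(8.99×10^9)(5.621e-6)/(0.0251) = 4.03×10^6 N/C.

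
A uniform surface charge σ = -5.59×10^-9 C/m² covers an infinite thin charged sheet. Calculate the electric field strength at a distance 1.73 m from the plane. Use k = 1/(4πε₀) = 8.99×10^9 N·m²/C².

E = 316 N/C

The symmetry is planar: E is normal to the sheet and the same magnitude on both sides. Take a pillbox straddling the sheet with end-cap area A.
Flux Φ = 2EA and Q_enc = σA, so 2EA = σA/ε₀ ⇒ E = |σ|/(2ε₀), independent of distance.
E = 2πk|σ| = 2π(8.99×10^9)(5.59×10^-9) = 316 N/C.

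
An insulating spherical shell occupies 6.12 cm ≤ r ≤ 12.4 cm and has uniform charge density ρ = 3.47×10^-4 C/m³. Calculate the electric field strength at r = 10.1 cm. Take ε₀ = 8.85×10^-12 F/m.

|E| ≈ 1.03×10^6 V/m

Take a concentric spherical Gaussian surface of radius r = 10.1 cm (within the shell material, 6.12 cm < r < 12.4 cm).
Enclosed charge is the volume from a to r: Q_enc = (4π/3)ρ(r³ − a³) = 1.164×10^-6 C.
Gauss's law: E·4πr² = Q_enc/ε₀.
E = |Q_enc|/(4πε₀r²) = (1.164×10^-6)/(4π·8.85×10^-12·(0.101)²) = 1.03e6 N/C.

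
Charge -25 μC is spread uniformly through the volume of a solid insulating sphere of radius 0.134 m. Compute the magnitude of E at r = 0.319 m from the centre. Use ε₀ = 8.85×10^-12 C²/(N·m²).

By spherical symmetry E is radial; choose a Gaussian sphere of radius r = 0.319 m (r > R, so the entire charge is enclosed).
Q_enc = -25 μC = -2.50×10^-5 C.
By Gauss's law, ∮E·dA = E·4πr² = Q_enc/ε₀.
E = |Q_enc|/(4πε₀r²) = (2.50×10^-5)/(4π·8.85×10^-12·(0.319)²) = 2.21e6 N/C.

2.21×10^6 N/C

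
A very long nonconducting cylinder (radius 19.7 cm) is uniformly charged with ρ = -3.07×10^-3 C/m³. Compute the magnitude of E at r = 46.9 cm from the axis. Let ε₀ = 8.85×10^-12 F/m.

1.44e7 N/C

Choose a coaxial cylinder of radius r = 46.9 cm (arbitrary length L) as the Gaussian surface (r > 19.7 cm, full cross-section enclosed).
λ_enc = ρ·πR² = (-3.07×10^-3)π(0.197)² = -3.743×10^-4 C/m.
By Gauss's law (flux through the curved wall only), E·2πrL = λ_enc L/ε₀.
E = |λ_enc|/(2πε₀r) = (3.743×10^-4)/(2π·8.85×10^-12·0.469) = 1.44×10^7 N/C.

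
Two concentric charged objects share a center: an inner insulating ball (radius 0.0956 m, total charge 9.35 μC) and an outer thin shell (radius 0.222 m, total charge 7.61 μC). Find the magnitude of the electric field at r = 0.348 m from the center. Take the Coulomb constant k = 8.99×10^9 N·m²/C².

Symmetry ⇒ E = E(r) r̂. Gaussian sphere of radius r = 0.348 m (r > 0.222 m, enclosing both).
Q_enc = (9.35 μC) + (7.61 μC) = 1.696×10^-5 C.
Gauss's law: E·4πr² = Q_enc/ε₀.
E = k|Q_enc|/r² = (8.99×10^9)(1.696e-5)/(0.348)² = 1.26×10^6 N/C.

E ≈ 1.26×10^6 V/m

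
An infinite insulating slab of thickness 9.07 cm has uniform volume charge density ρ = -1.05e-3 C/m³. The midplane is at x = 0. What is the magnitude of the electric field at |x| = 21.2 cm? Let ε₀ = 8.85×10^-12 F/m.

The point |x| = 21.2 cm lies outside the slab (half-thickness 0.04535 m). A symmetric pillbox spanning the full slab encloses Q_enc = ρ·d·A.
Flux = 2EA ⇒ E = |ρ|d/(2ε₀), independent of distance outside.
E = (1.05×10^-3)(0.0907)/(2·8.85×10^-12) = 5.38×10^6 N/C.

|E| = 5.38×10^6 N/C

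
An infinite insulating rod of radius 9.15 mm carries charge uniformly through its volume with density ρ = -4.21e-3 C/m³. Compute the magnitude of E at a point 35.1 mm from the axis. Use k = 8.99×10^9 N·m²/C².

Coaxial Gaussian cylinder, radius r = 35.1 mm, length L (r > 9.15 mm, full cross-section enclosed).
λ_enc = ρ·πR² = (-4.21e-3)π(0.00915)² = -1.107×10^-6 C/m.
Since E is radial and uniform over the curved surface, Φ = E·2πrL = Q_enc/ε₀ = λ_enc L/ε₀.
E = 2k|λ_enc|/r = 2(8.99×10^9)(1.107e-6)/(0.0351) = 5.67×10^5 N/C.

|E| ≈ 5.67e5 N/C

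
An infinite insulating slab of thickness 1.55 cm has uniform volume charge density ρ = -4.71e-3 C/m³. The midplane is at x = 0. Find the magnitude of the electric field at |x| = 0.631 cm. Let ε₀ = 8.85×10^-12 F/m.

E ≈ 3.36×10^6 V/m

By symmetry E is perpendicular to the slab. A Gaussian pillbox from −0.631 cm to +0.631 cm (face area A) lies entirely within the slab.
Q_enc = ρ·(2x)·A and flux = 2EA, so 2EA = 2ρxA/ε₀ ⇒ E = |ρ|x/ε₀.
E = (4.71×10^-3)(0.00631)/(8.85×10^-12) = 3.36×10^6 N/C.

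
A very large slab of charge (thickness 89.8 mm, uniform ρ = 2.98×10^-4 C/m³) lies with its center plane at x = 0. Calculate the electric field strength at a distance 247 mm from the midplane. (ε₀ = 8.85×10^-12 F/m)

E ≈ 1.51e6 V/m

The point |x| = 247 mm lies outside the slab (half-thickness 0.0449 m). A symmetric pillbox spanning the full slab encloses Q_enc = ρ·d·A.
Flux = 2EA ⇒ E = |ρ|d/(2ε₀), independent of distance outside.
E = (2.98×10^-4)(0.0898)/(2·8.85×10^-12) = 1.51×10^6 N/C.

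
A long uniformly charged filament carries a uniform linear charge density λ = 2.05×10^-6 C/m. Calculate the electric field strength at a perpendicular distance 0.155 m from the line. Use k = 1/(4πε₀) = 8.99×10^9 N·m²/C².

|E| ≈ 2.38e5 V/m

By cylindrical symmetry E is radial; use a coaxial Gaussian cylinder of radius 0.155 m and length L.
Q_enc = λL, so λ_enc = 2.05e-6 C/m.
By Gauss's law (flux through the curved wall only), E·2πrL = λ_enc L/ε₀.
E = 2k|λ_enc|/r = 2(8.99×10^9)(2.05e-6)/(0.155) = 2.38×10^5 N/C.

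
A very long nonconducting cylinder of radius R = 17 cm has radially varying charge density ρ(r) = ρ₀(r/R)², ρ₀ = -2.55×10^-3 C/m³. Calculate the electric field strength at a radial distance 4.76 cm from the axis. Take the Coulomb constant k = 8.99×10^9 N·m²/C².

Choose a coaxial cylinder of radius r = 4.76 cm (arbitrary length L) as the Gaussian surface (r < R).
Integrating ρ over the cross-section to radius r: λ_enc = (2πρ₀/R²) ∫₀^r r'^3 dr' = 2πρ₀ r^4/(4·R²) = -7.115×10^-7 C/m.
Since E is radial and uniform over the curved surface, Φ = E·2πrL = Q_enc/ε₀ = λ_enc L/ε₀.
E = 2k|λ_enc|/r = 2(8.99×10^9)(7.115×10^-7)/(0.0476) = 2.69×10^5 N/C.

E = 2.69×10^5 N/C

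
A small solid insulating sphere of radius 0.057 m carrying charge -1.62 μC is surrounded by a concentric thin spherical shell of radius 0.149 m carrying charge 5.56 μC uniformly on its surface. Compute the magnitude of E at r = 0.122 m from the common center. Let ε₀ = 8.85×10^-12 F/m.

E = 9.79e5 N/C

Use a concentric Gaussian sphere at r = 0.122 m (between the bodies, 0.057 m < r < 0.149 m).
The shell at 0.149 m lies outside the Gaussian surface, so Q_enc = -1.62 μC = -1.62×10^-6 C.
By Gauss's law, ∮E·dA = E·4πr² = Q_enc/ε₀.
E = |Q_enc|/(4πε₀r²) = (1.62e-6)/(4π·8.85×10^-12·(0.122)²) = 9.79×10^5 N/C.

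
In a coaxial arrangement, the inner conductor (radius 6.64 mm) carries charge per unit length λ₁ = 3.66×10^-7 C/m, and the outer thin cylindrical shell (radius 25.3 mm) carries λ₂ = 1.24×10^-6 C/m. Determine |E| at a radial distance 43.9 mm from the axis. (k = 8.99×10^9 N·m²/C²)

E = 6.58×10^5 N/C

Choose a coaxial cylinder of radius r = 43.9 mm (arbitrary length L) as the Gaussian surface (r > 25.3 mm, enclosing both).
λ_enc = λ₁ + λ₂ = (3.66×10^-7) + (1.24×10^-6) = 1.606×10^-6 C/m.
By Gauss's law (flux through the curved wall only), E·2πrL = λ_enc L/ε₀.
E = 2k|λ_enc|/r = 2(8.99×10^9)(1.606×10^-6)/(0.0439) = 6.58×10^5 N/C.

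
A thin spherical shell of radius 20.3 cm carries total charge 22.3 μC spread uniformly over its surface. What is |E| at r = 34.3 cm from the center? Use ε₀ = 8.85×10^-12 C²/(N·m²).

|E| ≈ 1.70×10^6 V/m

Take a concentric spherical Gaussian surface of radius r = 34.3 cm (r > 20.3 cm).
The entire shell is enclosed: Q_enc = 2.23e-5 C.
By Gauss's law, ∮E·dA = E·4πr² = Q_enc/ε₀.
E = |Q_enc|/(4πε₀r²) = (2.23×10^-5)/(4π·8.85×10^-12·(0.343)²) = 1.70×10^6 N/C.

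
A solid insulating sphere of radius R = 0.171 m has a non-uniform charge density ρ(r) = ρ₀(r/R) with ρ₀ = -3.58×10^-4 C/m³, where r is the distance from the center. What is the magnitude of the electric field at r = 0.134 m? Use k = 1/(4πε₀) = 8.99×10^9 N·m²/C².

E ≈ 1.06×10^6 V/m

Take a concentric spherical Gaussian surface of radius r = 0.134 m (r < R).
Integrate the density: Q_enc = 4π ∫₀^r ρ₀(r'/R)^1 r'² dr' = 4πρ₀ r^4/(4·R) = -2.121×10^-6 C.
Gauss's law: E·4πr² = Q_enc/ε₀.
E = k|Q_enc|/r² = (8.99×10^9)(2.121e-6)/(0.134)² = 1.06×10^6 N/C.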